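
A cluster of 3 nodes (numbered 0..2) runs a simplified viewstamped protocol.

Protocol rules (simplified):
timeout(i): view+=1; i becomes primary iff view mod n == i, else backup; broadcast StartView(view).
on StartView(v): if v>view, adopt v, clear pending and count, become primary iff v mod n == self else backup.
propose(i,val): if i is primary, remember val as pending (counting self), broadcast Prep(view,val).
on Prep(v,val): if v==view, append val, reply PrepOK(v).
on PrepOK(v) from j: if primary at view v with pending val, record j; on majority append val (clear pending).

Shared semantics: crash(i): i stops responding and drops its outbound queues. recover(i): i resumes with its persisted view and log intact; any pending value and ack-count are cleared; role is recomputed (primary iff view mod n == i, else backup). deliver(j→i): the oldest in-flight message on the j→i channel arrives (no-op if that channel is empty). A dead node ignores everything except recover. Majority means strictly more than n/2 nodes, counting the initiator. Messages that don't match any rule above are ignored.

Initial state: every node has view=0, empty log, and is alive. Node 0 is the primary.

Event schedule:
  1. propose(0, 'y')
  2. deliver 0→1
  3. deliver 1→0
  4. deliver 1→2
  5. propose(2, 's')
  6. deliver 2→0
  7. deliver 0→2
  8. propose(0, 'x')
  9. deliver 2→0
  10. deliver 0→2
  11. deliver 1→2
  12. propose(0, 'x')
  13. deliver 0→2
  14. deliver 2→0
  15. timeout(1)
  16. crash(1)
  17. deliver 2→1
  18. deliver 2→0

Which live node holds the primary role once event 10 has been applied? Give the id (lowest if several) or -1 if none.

0

[1] propose(0,'y') → ∅
[2] deliver 0→1 → N1(back v0 [y])
[3] deliver 1→0 → N0(prim v0 [y])
[4] deliver 1→2 → ∅
[5] propose(2,'s') → ∅
[6] deliver 2→0 → ∅
[7] deliver 0→2 → N2(back v0 [y])
[8] propose(0,'x') → ∅
[9] deliver 2→0 → N0(prim v0 [y,x])
[10] deliver 0→2 → N2(back v0 [y,x])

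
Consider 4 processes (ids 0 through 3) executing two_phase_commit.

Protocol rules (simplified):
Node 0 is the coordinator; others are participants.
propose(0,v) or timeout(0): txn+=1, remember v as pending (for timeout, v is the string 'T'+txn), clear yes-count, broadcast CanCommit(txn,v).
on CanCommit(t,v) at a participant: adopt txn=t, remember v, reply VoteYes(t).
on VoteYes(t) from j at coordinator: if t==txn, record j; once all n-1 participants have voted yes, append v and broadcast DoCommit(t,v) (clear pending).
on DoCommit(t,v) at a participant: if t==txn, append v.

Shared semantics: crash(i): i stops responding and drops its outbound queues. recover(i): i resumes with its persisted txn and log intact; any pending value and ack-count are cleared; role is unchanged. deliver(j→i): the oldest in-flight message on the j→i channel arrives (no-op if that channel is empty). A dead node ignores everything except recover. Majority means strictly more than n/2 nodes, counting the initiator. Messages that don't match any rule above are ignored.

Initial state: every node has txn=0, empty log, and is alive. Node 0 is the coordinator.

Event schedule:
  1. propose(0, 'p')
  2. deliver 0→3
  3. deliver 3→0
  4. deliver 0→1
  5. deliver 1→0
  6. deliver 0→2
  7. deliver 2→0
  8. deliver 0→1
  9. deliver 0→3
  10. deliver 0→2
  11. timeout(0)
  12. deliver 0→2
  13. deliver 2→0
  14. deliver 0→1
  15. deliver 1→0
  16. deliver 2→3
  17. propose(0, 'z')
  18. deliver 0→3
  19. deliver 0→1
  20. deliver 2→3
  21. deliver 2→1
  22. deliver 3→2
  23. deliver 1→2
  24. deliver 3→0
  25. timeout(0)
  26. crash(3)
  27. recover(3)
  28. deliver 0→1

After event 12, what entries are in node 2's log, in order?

p

step 1 propose(0,'p'): 0={coor,t=1,log=-}
step 2 deliver 0→3: 3={part,t=1,log=-}
step 3 deliver 3→0: —
step 4 deliver 0→1: 1={part,t=1,log=-}
step 5 deliver 1→0: —
step 6 deliver 0→2: 2={part,t=1,log=-}
step 7 deliver 2→0: 0={coor,t=1,log=p}
step 8 deliver 0→1: 1={part,t=1,log=p}
step 9 deliver 0→3: 3={part,t=1,log=p}
step 10 deliver 0→2: 2={part,t=1,log=p}
step 11 timeout(0): 0={coor,t=2,log=p}
step 12 deliver 0→2: 2={part,t=2,log=p}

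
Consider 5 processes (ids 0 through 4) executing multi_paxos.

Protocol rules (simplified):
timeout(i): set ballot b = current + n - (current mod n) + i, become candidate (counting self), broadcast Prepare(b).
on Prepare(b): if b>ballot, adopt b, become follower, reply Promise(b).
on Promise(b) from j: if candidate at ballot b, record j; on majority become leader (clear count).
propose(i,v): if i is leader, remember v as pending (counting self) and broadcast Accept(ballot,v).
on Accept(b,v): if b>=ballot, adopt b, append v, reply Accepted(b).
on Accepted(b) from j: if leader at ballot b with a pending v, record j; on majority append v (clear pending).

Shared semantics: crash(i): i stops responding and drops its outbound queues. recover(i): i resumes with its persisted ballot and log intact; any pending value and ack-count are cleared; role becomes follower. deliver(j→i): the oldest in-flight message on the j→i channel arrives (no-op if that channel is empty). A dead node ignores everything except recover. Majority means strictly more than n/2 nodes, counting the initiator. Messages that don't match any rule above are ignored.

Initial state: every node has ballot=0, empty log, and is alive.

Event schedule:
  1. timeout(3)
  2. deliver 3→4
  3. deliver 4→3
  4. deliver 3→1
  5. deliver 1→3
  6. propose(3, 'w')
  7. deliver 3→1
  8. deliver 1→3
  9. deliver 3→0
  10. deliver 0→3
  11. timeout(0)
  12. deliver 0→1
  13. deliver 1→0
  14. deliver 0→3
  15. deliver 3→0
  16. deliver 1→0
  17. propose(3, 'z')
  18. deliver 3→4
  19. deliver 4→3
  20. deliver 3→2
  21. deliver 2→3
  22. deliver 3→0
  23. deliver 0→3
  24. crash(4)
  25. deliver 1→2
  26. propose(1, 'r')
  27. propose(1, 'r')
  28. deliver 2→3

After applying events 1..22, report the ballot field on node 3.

step 1 timeout(3): 3={cand,b=8,log=-}
step 2 deliver 3→4: 4={foll,b=8,log=-}
step 3 deliver 4→3: —
step 4 deliver 3→1: 1={foll,b=8,log=-}
step 5 deliver 1→3: 3={lead,b=8,log=-}
step 6 propose(3,'w'): —
step 7 deliver 3→1: 1={foll,b=8,log=w}
step 8 deliver 1→3: —
step 9 deliver 3→0: 0={foll,b=8,log=-}
step 10 deliver 0→3: —
step 11 timeout(0): 0={cand,b=10,log=-}
step 12 deliver 0→1: 1={foll,b=10,log=w}
step 13 deliver 1→0: —
step 14 deliver 0→3: 3={foll,b=10,log=-}
step 15 deliver 3→0: —
step 16 deliver 1→0: —
step 17 propose(3,'z'): —
step 18 deliver 3→4: 4={foll,b=8,log=w}
step 19 deliver 4→3: —
step 20 deliver 3→2: 2={foll,b=8,log=-}
step 21 deliver 2→3: —
step 22 deliver 3→0: 0={lead,b=10,log=-}

10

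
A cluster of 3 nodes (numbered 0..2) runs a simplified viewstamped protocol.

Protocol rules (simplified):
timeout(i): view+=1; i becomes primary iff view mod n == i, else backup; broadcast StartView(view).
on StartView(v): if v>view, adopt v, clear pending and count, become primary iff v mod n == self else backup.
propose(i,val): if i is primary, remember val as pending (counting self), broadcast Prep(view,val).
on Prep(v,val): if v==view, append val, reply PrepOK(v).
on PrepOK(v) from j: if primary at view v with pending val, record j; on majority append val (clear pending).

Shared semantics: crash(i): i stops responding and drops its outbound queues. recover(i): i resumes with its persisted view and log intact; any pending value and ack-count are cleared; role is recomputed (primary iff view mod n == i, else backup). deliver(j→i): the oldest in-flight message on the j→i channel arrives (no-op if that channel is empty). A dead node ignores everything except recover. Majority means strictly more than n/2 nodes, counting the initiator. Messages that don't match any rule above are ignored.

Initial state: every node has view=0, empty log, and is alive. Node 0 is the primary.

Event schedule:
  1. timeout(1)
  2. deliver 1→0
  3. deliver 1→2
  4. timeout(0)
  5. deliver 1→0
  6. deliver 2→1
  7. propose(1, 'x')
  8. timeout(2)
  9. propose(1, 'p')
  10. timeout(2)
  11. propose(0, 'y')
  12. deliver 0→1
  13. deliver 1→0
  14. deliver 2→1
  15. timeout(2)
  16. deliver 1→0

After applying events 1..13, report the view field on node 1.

step 1 timeout(1): 1={prim,v=1,log=-}
step 2 deliver 1→0: 0={back,v=1,log=-}
step 3 deliver 1→2: 2={back,v=1,log=-}
step 4 timeout(0): 0={back,v=2,log=-}
step 5 deliver 1→0: —
step 6 deliver 2→1: —
step 7 propose(1,'x'): —
step 8 timeout(2): 2={prim,v=2,log=-}
step 9 propose(1,'p'): —
step 10 timeout(2): 2={back,v=3,log=-}
step 11 propose(0,'y'): —
step 12 deliver 0→1: 1={back,v=2,log=-}
step 13 deliver 1→0: —

2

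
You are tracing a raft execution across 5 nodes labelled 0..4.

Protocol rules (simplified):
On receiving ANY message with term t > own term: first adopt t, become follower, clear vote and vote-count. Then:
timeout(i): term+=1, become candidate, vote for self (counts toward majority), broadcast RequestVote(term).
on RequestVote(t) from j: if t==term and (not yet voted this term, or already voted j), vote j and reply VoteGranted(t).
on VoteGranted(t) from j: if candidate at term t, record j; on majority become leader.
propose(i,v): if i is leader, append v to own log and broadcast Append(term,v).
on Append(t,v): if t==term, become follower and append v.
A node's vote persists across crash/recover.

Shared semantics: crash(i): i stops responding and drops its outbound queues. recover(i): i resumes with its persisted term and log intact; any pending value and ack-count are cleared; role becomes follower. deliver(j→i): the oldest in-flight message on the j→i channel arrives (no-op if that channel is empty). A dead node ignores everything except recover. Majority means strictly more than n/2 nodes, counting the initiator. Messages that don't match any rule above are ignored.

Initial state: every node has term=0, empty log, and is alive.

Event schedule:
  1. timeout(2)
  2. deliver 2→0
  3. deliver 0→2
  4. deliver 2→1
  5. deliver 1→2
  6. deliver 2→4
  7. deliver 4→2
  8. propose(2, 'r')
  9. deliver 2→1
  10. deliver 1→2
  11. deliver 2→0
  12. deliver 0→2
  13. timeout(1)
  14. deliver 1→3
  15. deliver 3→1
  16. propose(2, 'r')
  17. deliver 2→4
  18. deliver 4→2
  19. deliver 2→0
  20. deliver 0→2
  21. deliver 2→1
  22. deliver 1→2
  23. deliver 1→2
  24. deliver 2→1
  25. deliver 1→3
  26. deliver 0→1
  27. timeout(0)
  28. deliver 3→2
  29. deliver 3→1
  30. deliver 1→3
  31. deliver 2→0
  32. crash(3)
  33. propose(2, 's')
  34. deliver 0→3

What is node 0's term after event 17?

after 1 — timeout(2): n2:cand/t1/[-]
after 2 — deliver 2→0: n0:foll/t1/[-]
after 3 — deliver 0→2: ·
after 4 — deliver 2→1: n1:foll/t1/[-]
after 5 — deliver 1→2: n2:lead/t1/[-]
after 6 — deliver 2→4: n4:foll/t1/[-]
after 7 — deliver 4→2: ·
after 8 — propose(2,'r'): n2:lead/t1/[r]
after 9 — deliver 2→1: n1:foll/t1/[r]
after 10 — deliver 1→2: ·
after 11 — deliver 2→0: n0:foll/t1/[r]
after 12 — deliver 0→2: ·
after 13 — timeout(1): n1:cand/t2/[r]
after 14 — deliver 1→3: n3:foll/t2/[-]
after 15 — deliver 3→1: ·
after 16 — propose(2,'r'): n2:lead/t1/[r,r]
after 17 — deliver 2→4: n4:foll/t1/[r]

1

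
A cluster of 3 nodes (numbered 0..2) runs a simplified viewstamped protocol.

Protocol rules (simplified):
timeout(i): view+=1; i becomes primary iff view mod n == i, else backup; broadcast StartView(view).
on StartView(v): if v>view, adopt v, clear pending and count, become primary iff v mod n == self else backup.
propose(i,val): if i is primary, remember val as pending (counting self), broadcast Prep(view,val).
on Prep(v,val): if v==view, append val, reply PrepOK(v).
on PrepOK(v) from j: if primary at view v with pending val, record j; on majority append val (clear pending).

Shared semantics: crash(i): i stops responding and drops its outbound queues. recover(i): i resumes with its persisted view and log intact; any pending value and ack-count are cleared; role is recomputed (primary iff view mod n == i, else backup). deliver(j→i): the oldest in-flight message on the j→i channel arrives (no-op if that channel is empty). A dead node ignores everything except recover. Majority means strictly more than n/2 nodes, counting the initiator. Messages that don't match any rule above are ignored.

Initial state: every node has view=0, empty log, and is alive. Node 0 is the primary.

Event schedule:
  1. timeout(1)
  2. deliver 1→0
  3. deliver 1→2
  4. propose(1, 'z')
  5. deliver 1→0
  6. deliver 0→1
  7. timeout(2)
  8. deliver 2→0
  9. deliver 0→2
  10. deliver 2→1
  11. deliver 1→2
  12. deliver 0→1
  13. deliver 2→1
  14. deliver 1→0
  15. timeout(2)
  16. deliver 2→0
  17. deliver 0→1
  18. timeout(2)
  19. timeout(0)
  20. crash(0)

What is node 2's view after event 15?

e1 timeout(1): 1[prim,v=1,-]
e2 deliver 1→0: 0[back,v=1,-]
e3 deliver 1→2: 2[back,v=1,-]
e4 propose(1,'z'): ·
e5 deliver 1→0: 0[back,v=1,z]
e6 deliver 0→1: 1[prim,v=1,z]
e7 timeout(2): 2[prim,v=2,-]
e8 deliver 2→0: 0[back,v=2,z]
e9 deliver 0→2: ·
e10 deliver 2→1: 1[back,v=2,z]
e11 deliver 1→2: ·
e12 deliver 0→1: ·
e13 deliver 2→1: ·
e14 deliver 1→0: ·
e15 timeout(2): 2[back,v=3,-]

3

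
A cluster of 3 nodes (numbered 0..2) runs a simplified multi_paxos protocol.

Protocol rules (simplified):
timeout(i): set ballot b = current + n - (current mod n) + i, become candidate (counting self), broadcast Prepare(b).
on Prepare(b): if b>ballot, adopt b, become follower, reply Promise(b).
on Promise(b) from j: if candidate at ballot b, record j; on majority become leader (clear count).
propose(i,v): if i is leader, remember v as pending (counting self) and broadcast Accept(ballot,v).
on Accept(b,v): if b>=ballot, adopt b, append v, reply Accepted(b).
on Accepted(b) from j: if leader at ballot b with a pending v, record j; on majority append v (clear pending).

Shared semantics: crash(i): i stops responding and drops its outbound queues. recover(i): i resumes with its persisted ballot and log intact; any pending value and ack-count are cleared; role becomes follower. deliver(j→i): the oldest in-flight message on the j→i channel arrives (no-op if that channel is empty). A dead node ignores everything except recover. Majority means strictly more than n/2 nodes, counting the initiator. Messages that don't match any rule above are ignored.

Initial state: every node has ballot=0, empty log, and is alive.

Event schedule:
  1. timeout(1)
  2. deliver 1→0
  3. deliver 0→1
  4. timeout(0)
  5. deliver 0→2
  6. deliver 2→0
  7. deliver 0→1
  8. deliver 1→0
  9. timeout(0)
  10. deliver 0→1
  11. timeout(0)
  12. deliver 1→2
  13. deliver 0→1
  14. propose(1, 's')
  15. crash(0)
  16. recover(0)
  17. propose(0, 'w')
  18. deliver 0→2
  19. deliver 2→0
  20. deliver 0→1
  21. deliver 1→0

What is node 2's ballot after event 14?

step 1 timeout(1): 1={cand,b=4,log=-}
step 2 deliver 1→0: 0={foll,b=4,log=-}
step 3 deliver 0→1: 1={lead,b=4,log=-}
step 4 timeout(0): 0={cand,b=6,log=-}
step 5 deliver 0→2: 2={foll,b=6,log=-}
step 6 deliver 2→0: 0={lead,b=6,log=-}
step 7 deliver 0→1: 1={foll,b=6,log=-}
step 8 deliver 1→0: —
step 9 timeout(0): 0={cand,b=9,log=-}
step 10 deliver 0→1: 1={foll,b=9,log=-}
step 11 timeout(0): 0={cand,b=12,log=-}
step 12 deliver 1→2: —
step 13 deliver 0→1: 1={foll,b=12,log=-}
step 14 propose(1,'s'): —

6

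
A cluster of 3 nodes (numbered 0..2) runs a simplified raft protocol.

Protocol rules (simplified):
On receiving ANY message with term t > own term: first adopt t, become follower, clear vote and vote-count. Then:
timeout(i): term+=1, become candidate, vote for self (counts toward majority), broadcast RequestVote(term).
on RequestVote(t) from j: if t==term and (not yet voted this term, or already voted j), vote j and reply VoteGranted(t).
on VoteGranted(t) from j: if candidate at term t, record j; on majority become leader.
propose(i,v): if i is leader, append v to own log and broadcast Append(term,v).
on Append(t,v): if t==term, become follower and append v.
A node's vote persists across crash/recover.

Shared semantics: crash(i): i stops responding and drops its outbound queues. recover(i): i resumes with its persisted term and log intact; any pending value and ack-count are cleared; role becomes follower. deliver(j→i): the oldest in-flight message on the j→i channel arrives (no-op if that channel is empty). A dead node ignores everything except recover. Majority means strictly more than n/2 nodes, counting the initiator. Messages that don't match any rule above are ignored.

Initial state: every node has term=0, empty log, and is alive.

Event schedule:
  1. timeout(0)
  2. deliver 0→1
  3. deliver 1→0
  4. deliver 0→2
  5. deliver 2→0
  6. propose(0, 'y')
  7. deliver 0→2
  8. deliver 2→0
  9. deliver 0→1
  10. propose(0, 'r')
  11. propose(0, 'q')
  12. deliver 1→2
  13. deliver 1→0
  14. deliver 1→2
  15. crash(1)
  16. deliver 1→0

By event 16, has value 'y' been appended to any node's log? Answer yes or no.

[1] timeout(0) → N0(cand t1 [-])
[2] deliver 0→1 → N1(foll t1 [-])
[3] deliver 1→0 → N0(lead t1 [-])
[4] deliver 0→2 → N2(foll t1 [-])
[5] deliver 2→0 → ∅
[6] propose(0,'y') → N0(lead t1 [y])
[7] deliver 0→2 → N2(foll t1 [y])
[8] deliver 2→0 → ∅
[9] deliver 0→1 → N1(foll t1 [y])
[10] propose(0,'r') → N0(lead t1 [y,r])
[11] propose(0,'q') → N0(lead t1 [y,r,q])
[12] deliver 1→2 → ∅
[13] deliver 1→0 → ∅
[14] deliver 1→2 → ∅
[15] crash(1) → N1(✗foll t1 [y])
[16] deliver 1→0 → ∅

yes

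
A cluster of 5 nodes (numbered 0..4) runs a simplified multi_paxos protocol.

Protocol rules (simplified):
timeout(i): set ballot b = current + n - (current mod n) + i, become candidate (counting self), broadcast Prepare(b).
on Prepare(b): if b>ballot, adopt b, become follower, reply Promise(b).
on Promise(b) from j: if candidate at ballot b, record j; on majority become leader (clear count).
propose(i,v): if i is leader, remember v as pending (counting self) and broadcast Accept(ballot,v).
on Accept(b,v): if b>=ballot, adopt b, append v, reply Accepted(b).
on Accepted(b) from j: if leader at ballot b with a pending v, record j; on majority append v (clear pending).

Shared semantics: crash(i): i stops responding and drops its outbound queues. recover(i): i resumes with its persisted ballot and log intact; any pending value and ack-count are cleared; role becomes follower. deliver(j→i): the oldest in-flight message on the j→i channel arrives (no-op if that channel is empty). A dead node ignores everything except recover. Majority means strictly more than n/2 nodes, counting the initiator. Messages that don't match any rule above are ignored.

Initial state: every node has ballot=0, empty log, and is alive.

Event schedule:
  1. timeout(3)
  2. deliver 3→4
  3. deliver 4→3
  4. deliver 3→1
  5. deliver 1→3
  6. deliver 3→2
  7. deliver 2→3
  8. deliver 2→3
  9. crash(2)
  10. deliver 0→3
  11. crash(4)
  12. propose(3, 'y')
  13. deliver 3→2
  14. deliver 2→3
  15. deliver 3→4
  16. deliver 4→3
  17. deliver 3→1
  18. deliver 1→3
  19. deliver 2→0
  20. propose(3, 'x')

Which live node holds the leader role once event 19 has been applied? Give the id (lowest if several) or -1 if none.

3

[1] timeout(3) → N3(cand b8 [-])
[2] deliver 3→4 → N4(foll b8 [-])
[3] deliver 4→3 → ∅
[4] deliver 3→1 → N1(foll b8 [-])
[5] deliver 1→3 → N3(lead b8 [-])
[6] deliver 3→2 → N2(foll b8 [-])
[7] deliver 2→3 → ∅
[8] deliver 2→3 → ∅
[9] crash(2) → N2(✗foll b8 [-])
[10] deliver 0→3 → ∅
[11] crash(4) → N4(✗foll b8 [-])
[12] propose(3,'y') → ∅
[13] deliver 3→2 → ∅
[14] deliver 2→3 → ∅
[15] deliver 3→4 → ∅
[16] deliver 4→3 → ∅
[17] deliver 3→1 → N1(foll b8 [y])
[18] deliver 1→3 → ∅
[19] deliver 2→0 → ∅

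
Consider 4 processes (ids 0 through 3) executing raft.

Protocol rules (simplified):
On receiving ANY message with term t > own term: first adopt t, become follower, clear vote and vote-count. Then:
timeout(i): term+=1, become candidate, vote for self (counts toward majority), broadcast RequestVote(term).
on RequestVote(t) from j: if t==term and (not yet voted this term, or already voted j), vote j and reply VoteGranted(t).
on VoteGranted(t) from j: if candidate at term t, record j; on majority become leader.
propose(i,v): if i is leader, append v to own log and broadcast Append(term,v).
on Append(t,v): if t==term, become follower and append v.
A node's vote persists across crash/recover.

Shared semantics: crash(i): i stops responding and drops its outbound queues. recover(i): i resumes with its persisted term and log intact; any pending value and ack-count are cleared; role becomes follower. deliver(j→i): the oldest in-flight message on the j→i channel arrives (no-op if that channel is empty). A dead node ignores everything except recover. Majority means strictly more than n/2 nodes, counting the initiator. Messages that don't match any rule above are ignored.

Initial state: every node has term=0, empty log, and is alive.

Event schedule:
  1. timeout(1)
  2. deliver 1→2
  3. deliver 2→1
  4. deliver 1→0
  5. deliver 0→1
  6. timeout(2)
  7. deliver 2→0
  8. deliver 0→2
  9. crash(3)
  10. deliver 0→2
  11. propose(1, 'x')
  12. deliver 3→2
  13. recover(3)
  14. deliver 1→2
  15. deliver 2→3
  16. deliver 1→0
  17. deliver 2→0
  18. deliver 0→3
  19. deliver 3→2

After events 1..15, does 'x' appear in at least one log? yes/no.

1. timeout(1):  <1:cand t1 ->
2. deliver 1→2:  <2:foll t1 ->
3. deliver 2→1:  nop
4. deliver 1→0:  <0:foll t1 ->
5. deliver 0→1:  <1:lead t1 ->
6. timeout(2):  <2:cand t2 ->
7. deliver 2→0:  <0:foll t2 ->
8. deliver 0→2:  nop
9. crash(3):  <3:✗foll t0 ->
10. deliver 0→2:  nop
11. propose(1,'x'):  <1:lead t1 x>
12. deliver 3→2:  nop
13. recover(3):  <3:foll t0 ->
14. deliver 1→2:  nop
15. deliver 2→3:  <3:foll t2 ->

yes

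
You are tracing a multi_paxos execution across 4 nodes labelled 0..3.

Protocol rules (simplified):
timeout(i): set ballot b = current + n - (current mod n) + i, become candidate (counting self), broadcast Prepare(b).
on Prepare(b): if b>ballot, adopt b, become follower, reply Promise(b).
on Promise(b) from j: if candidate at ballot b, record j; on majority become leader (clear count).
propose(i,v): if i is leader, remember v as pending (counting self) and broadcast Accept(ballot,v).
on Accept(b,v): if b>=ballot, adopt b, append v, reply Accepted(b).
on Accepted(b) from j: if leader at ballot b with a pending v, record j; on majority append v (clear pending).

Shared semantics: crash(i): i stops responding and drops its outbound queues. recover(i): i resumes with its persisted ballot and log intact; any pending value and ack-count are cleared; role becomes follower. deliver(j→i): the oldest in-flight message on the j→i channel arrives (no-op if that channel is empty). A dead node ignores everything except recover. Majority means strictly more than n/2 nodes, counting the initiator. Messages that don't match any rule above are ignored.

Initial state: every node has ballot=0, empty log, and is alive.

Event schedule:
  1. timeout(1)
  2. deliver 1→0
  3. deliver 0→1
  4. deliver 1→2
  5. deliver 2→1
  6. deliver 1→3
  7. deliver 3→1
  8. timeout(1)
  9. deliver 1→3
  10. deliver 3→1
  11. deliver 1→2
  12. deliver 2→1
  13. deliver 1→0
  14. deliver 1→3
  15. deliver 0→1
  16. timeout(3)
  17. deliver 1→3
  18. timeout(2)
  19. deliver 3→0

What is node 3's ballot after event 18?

15

1. timeout(1):  <1:cand b5 ->
2. deliver 1→0:  <0:foll b5 ->
3. deliver 0→1:  nop
4. deliver 1→2:  <2:foll b5 ->
5. deliver 2→1:  <1:lead b5 ->
6. deliver 1→3:  <3:foll b5 ->
7. deliver 3→1:  nop
8. timeout(1):  <1:cand b9 ->
9. deliver 1→3:  <3:foll b9 ->
10. deliver 3→1:  nop
11. deliver 1→2:  <2:foll b9 ->
12. deliver 2→1:  <1:lead b9 ->
13. deliver 1→0:  <0:foll b9 ->
14. deliver 1→3:  nop
15. deliver 0→1:  nop
16. timeout(3):  <3:cand b15 ->
17. deliver 1→3:  nop
18. timeout(2):  <2:cand b14 ->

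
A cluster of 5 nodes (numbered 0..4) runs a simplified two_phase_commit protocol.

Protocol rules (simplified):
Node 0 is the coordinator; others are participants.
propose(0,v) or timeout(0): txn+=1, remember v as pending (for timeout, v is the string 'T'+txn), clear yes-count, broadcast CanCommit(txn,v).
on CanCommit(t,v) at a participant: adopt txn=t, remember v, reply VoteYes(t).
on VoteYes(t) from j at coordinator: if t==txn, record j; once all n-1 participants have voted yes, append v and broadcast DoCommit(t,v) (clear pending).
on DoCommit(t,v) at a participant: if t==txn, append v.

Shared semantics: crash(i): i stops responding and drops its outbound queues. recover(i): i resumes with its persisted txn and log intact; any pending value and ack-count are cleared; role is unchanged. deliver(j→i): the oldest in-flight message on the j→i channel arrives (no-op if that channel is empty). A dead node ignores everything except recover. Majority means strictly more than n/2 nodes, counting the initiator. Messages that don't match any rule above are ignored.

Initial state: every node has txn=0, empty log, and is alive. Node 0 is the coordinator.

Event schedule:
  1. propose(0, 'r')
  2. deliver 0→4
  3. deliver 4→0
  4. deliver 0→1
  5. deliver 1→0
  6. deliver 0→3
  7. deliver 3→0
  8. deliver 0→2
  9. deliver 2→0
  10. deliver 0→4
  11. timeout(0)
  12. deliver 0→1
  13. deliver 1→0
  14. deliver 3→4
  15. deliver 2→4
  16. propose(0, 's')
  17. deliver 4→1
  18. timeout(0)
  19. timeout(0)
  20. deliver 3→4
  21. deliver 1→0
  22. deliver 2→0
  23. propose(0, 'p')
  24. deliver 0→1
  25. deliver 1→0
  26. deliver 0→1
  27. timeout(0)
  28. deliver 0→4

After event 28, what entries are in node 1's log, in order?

r

e1 propose(0,'r'): 0[coor,t=1,-]
e2 deliver 0→4: 4[part,t=1,-]
e3 deliver 4→0: ·
e4 deliver 0→1: 1[part,t=1,-]
e5 deliver 1→0: ·
e6 deliver 0→3: 3[part,t=1,-]
e7 deliver 3→0: ·
e8 deliver 0→2: 2[part,t=1,-]
e9 deliver 2→0: 0[coor,t=1,r]
e10 deliver 0→4: 4[part,t=1,r]
e11 timeout(0): 0[coor,t=2,r]
e12 deliver 0→1: 1[part,t=1,r]
e13 deliver 1→0: ·
e14 deliver 3→4: ·
e15 deliver 2→4: ·
e16 propose(0,'s'): 0[coor,t=3,r]
e17 deliver 4→1: ·
e18 timeout(0): 0[coor,t=4,r]
e19 timeout(0): 0[coor,t=5,r]
e20 deliver 3→4: ·
e21 deliver 1→0: ·
e22 deliver 2→0: ·
e23 propose(0,'p'): 0[coor,t=6,r]
e24 deliver 0→1: 1[part,t=2,r]
e25 deliver 1→0: ·
e26 deliver 0→1: 1[part,t=3,r]
e27 timeout(0): 0[coor,t=7,r]
e28 deliver 0→4: 4[part,t=2,r]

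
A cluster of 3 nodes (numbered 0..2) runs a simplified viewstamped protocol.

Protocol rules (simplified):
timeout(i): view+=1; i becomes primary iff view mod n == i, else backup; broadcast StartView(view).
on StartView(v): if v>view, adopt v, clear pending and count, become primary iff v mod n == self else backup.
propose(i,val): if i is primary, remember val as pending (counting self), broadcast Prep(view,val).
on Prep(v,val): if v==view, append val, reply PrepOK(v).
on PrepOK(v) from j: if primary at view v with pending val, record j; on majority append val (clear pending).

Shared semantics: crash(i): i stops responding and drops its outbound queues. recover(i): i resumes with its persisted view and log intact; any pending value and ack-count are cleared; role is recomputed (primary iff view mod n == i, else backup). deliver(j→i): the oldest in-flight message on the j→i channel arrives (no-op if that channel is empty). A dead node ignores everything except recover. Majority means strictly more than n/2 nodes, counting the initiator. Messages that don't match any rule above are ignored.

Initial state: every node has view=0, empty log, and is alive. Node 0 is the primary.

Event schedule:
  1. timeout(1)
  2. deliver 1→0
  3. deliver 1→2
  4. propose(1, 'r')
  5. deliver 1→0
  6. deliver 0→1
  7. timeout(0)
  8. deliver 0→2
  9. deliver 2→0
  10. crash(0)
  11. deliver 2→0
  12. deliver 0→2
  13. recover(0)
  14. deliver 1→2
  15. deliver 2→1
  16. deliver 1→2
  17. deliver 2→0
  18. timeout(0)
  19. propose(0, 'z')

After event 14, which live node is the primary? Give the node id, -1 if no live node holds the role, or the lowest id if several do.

1

after 1 — timeout(1): n1:prim/v1/[-]
after 2 — deliver 1→0: n0:back/v1/[-]
after 3 — deliver 1→2: n2:back/v1/[-]
after 4 — propose(1,'r'): ·
after 5 — deliver 1→0: n0:back/v1/[r]
after 6 — deliver 0→1: n1:prim/v1/[r]
after 7 — timeout(0): n0:back/v2/[r]
after 8 — deliver 0→2: n2:prim/v2/[-]
after 9 — deliver 2→0: ·
after 10 — crash(0): n0:✗back/v2/[r]
after 11 — deliver 2→0: ·
after 12 — deliver 0→2: ·
after 13 — recover(0): n0:back/v2/[r]
after 14 — deliver 1→2: ·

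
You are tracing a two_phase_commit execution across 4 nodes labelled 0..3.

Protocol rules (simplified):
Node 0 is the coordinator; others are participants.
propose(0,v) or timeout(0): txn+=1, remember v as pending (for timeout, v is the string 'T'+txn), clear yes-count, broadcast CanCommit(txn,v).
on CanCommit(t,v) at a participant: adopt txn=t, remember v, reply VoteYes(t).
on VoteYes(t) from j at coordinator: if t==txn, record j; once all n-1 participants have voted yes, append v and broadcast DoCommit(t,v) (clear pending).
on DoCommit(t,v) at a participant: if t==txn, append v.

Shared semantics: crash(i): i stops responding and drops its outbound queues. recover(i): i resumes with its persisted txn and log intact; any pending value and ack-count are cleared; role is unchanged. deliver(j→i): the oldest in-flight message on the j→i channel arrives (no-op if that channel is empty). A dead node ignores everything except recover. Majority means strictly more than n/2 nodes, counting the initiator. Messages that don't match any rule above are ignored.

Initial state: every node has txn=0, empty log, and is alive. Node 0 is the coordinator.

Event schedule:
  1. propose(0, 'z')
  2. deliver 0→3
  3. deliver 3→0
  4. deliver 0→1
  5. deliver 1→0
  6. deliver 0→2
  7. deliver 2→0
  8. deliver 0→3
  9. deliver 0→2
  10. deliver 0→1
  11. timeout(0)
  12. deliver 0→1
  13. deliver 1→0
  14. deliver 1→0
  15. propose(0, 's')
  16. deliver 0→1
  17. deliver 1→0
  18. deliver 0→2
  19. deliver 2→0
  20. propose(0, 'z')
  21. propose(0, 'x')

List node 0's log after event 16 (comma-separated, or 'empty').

z

[1] propose(0,'z') → N0(coor t1 [-])
[2] deliver 0→3 → N3(part t1 [-])
[3] deliver 3→0 → ∅
[4] deliver 0→1 → N1(part t1 [-])
[5] deliver 1→0 → ∅
[6] deliver 0→2 → N2(part t1 [-])
[7] deliver 2→0 → N0(coor t1 [z])
[8] deliver 0→3 → N3(part t1 [z])
[9] deliver 0→2 → N2(part t1 [z])
[10] deliver 0→1 → N1(part t1 [z])
[11] timeout(0) → N0(coor t2 [z])
[12] deliver 0→1 → N1(part t2 [z])
[13] deliver 1→0 → ∅
[14] deliver 1→0 → ∅
[15] propose(0,'s') → N0(coor t3 [z])
[16] deliver 0→1 → N1(part t3 [z])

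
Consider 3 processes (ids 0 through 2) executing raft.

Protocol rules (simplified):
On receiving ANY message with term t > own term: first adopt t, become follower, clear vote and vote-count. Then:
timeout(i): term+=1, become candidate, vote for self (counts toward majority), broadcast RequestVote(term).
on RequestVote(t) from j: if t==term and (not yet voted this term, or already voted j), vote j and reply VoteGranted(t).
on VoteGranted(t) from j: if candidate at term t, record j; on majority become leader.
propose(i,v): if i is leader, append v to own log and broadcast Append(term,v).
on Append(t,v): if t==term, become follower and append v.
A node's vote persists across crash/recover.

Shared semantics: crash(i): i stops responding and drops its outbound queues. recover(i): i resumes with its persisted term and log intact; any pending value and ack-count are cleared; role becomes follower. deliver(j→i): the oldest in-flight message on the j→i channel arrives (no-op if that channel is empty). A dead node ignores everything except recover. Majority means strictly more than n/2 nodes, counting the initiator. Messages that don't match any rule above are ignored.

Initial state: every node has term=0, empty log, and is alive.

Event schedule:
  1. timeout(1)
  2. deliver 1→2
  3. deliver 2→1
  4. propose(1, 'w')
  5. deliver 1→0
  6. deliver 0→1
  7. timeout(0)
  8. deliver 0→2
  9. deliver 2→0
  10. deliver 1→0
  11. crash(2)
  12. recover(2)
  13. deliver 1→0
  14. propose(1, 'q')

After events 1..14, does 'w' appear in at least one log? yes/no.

yes

1. timeout(1):  <1:cand t1 ->
2. deliver 1→2:  <2:foll t1 ->
3. deliver 2→1:  <1:lead t1 ->
4. propose(1,'w'):  <1:lead t1 w>
5. deliver 1→0:  <0:foll t1 ->
6. deliver 0→1:  nop
7. timeout(0):  <0:cand t2 ->
8. deliver 0→2:  <2:foll t2 ->
9. deliver 2→0:  <0:lead t2 ->
10. deliver 1→0:  nop
11. crash(2):  <2:✗foll t2 ->
12. recover(2):  <2:foll t2 ->
13. deliver 1→0:  nop
14. propose(1,'q'):  <1:lead t1 w,q>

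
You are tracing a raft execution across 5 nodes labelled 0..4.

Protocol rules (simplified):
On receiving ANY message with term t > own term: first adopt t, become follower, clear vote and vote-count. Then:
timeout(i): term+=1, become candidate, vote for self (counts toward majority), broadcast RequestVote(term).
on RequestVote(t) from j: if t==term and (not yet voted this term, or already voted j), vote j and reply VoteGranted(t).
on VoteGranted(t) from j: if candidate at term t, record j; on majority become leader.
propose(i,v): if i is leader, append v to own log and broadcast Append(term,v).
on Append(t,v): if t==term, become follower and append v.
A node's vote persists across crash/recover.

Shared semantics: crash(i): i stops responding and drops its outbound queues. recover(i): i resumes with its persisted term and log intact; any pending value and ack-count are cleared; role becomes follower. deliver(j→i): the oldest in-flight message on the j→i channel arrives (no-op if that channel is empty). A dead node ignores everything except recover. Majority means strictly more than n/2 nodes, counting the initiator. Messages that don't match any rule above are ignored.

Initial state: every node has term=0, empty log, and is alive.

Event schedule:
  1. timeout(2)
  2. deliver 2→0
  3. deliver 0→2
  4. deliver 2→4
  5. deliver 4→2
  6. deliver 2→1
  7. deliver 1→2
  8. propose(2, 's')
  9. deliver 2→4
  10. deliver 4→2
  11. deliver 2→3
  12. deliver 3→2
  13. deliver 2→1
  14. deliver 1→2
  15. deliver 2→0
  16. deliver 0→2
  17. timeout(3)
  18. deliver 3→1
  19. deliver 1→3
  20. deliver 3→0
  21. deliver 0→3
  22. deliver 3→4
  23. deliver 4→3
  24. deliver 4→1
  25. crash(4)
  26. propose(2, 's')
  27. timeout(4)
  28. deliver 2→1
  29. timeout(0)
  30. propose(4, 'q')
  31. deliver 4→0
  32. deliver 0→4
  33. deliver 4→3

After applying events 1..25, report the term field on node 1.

2

e1 timeout(2): 2[cand,t=1,-]
e2 deliver 2→0: 0[foll,t=1,-]
e3 deliver 0→2: ·
e4 deliver 2→4: 4[foll,t=1,-]
e5 deliver 4→2: 2[lead,t=1,-]
e6 deliver 2→1: 1[foll,t=1,-]
e7 deliver 1→2: ·
e8 propose(2,'s'): 2[lead,t=1,s]
e9 deliver 2→4: 4[foll,t=1,s]
e10 deliver 4→2: ·
e11 deliver 2→3: 3[foll,t=1,-]
e12 deliver 3→2: ·
e13 deliver 2→1: 1[foll,t=1,s]
e14 deliver 1→2: ·
e15 deliver 2→0: 0[foll,t=1,s]
e16 deliver 0→2: ·
e17 timeout(3): 3[cand,t=2,-]
e18 deliver 3→1: 1[foll,t=2,s]
e19 deliver 1→3: ·
e20 deliver 3→0: 0[foll,t=2,s]
e21 deliver 0→3: 3[lead,t=2,-]
e22 deliver 3→4: 4[foll,t=2,s]
e23 deliver 4→3: ·
e24 deliver 4→1: ·
e25 crash(4): 4[✗foll,t=2,s]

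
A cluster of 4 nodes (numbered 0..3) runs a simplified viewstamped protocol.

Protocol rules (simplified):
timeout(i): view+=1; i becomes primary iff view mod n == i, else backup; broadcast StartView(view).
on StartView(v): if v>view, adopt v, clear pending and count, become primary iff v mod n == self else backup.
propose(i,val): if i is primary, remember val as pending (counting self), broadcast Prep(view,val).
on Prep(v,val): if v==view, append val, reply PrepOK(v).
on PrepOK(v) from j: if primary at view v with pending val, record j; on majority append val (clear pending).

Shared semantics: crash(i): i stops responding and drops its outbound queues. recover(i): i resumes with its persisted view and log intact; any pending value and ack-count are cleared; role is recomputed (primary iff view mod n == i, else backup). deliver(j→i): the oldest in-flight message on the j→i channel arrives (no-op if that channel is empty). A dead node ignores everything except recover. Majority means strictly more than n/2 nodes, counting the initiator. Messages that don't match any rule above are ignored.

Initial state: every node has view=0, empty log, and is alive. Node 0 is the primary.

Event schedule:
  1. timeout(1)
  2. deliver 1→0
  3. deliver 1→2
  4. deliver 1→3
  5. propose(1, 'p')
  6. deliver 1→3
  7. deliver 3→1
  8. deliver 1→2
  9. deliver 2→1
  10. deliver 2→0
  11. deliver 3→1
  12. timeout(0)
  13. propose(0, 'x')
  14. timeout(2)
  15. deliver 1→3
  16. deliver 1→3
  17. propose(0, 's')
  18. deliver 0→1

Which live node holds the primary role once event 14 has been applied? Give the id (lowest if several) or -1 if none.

1. timeout(1):  <1:prim v1 ->
2. deliver 1→0:  <0:back v1 ->
3. deliver 1→2:  <2:back v1 ->
4. deliver 1→3:  <3:back v1 ->
5. propose(1,'p'):  nop
6. deliver 1→3:  <3:back v1 p>
7. deliver 3→1:  nop
8. deliver 1→2:  <2:back v1 p>
9. deliver 2→1:  <1:prim v1 p>
10. deliver 2→0:  nop
11. deliver 3→1:  nop
12. timeout(0):  <0:back v2 ->
13. propose(0,'x'):  nop
14. timeout(2):  <2:prim v2 p>

1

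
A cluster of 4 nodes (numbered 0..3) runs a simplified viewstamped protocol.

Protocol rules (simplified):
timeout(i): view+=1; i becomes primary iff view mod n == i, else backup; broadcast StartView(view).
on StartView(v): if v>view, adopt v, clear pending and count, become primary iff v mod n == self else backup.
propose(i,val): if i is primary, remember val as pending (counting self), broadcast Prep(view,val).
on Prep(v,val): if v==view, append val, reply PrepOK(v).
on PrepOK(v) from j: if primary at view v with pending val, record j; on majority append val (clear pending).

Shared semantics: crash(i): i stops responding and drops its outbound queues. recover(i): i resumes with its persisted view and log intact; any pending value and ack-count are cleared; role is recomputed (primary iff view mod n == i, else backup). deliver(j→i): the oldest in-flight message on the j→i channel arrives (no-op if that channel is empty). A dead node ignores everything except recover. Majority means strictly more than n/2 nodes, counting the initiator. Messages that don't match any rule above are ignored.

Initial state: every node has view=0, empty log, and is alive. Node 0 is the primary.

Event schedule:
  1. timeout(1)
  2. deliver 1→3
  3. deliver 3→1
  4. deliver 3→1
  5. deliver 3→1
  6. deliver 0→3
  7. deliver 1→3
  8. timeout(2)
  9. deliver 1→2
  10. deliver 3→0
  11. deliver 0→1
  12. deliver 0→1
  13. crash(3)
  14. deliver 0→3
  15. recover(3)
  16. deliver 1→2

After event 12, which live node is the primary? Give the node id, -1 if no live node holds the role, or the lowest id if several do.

1. timeout(1):  <1:prim v1 ->
2. deliver 1→3:  <3:back v1 ->
3. deliver 3→1:  nop
4. deliver 3→1:  nop
5. deliver 3→1:  nop
6. deliver 0→3:  nop
7. deliver 1→3:  nop
8. timeout(2):  <2:back v1 ->
9. deliver 1→2:  nop
10. deliver 3→0:  nop
11. deliver 0→1:  nop
12. deliver 0→1:  nop

0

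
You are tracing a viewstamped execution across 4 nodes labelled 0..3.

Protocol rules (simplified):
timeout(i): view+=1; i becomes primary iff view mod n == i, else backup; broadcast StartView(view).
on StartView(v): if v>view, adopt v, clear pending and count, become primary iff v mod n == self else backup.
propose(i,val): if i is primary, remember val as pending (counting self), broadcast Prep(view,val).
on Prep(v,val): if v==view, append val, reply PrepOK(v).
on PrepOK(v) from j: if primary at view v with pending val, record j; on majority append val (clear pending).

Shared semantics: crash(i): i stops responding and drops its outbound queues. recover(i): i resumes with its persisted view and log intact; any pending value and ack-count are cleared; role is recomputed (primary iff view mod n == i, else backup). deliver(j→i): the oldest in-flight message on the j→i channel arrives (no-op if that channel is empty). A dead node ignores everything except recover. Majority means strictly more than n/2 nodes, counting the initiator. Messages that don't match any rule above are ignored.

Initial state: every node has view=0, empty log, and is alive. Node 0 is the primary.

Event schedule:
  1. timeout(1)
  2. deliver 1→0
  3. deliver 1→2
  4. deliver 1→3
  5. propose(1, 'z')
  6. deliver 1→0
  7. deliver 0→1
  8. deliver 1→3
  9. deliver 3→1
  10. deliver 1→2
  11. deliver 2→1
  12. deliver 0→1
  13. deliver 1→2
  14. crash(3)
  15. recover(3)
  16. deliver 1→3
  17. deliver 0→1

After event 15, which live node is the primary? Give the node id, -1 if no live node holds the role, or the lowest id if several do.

1

step 1 timeout(1): 1={prim,v=1,log=-}
step 2 deliver 1→0: 0={back,v=1,log=-}
step 3 deliver 1→2: 2={back,v=1,log=-}
step 4 deliver 1→3: 3={back,v=1,log=-}
step 5 propose(1,'z'): —
step 6 deliver 1→0: 0={back,v=1,log=z}
step 7 deliver 0→1: —
step 8 deliver 1→3: 3={back,v=1,log=z}
step 9 deliver 3→1: 1={prim,v=1,log=z}
step 10 deliver 1→2: 2={back,v=1,log=z}
step 11 deliver 2→1: —
step 12 deliver 0→1: —
step 13 deliver 1→2: —
step 14 crash(3): 3={✗back,v=1,log=z}
step 15 recover(3): 3={back,v=1,log=z}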